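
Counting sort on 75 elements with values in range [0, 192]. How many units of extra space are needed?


Output array size: 75 (to store sorted result)
Count array size: 193 (one slot per possible value, range 0 to 192)
Total extra space = 75 + 193 = 268


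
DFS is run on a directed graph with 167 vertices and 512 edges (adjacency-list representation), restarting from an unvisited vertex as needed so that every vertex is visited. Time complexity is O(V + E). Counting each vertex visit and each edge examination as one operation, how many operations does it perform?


A full DFS traversal processes each vertex exactly once (push/pop on stack).
Each directed edge is examined once.
V = 167, E = 512
V + E = 679


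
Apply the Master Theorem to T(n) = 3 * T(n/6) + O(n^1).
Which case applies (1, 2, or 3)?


The Master Theorem: T(n) = a*T(n/b) + O(n^c)
  a = 3, b = 6, c = 1
log_b(a) = log_6(3) ~ 0.613
Compare b^c with a: 6^1 = 6 > 3, so c > log_b(a).
Since c > log_b(a), Case 3 applies.
T(n) = O(n^1)
Master Theorem case = 3


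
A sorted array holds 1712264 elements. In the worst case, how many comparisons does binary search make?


Halving sequence: 1712264 -> 856132 -> 428066 -> 214033 -> 107016 -> 53508 -> 26754 -> 13377 -> 6688 -> 3344 -> 1672 -> 836 -> 418 -> 209 -> 104 -> 52 -> 26 -> 13 -> 6 -> 3 -> 1
Number of halvings = 20
Max comparisons = 20 + 1 = 21


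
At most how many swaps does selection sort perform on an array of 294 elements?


Each of the 293 passes places one element in its final position.
Pass 1: swap minimum into position 0
Pass 2: swap minimum of remaining into position 1
...
Pass 293: last two elements, one swap
Maximum swaps = 294 - 1 = 293


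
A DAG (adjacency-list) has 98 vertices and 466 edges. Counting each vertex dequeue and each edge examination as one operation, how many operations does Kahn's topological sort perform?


V = 98 (vertex processing)
E = 466 (edge processing)
V + E = 98 + 466 = 564


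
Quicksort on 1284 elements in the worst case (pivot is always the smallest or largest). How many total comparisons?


In the worst case, each partition step picks the worst pivot:
  Partition 1: 1283 comparisons (n-1 elements to compare)
  Partition 2: 1282 comparisons
  Partition 3: 1281 comparisons
  Partition 4: 1280 comparisons
  Partition 5: 1279 comparisons
  ...
  Last partition: 0 comparisons
Total = (n-1) + (n-2) + ... + 1 + 0 = n*(n-1)/2
= 1284*1283/2 = 823686


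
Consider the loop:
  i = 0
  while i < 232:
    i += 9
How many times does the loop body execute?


Starting at i = 0, each iteration adds 9.
Iterations until i >= 232:
  Iteration 1: i = 0 -> i = 9
  Iteration 2: i = 9 -> i = 18
  Iteration 3: i = 18 -> i = 27
  Iteration 4: i = 27 -> i = 36
  Iteration 5: i = 36 -> i = 45
  Iteration 6: i = 45 -> i = 54
  Iteration 7: i = 54 -> i = 63
  Iteration 8: i = 63 -> i = 72
  ... continuing ...
Total iterations = ceil(232/9) = 26


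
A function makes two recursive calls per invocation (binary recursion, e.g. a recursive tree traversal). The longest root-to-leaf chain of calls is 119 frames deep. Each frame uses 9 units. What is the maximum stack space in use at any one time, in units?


Binary recursion: the two calls run one after the other, so only one root-to-leaf chain of frames is on the stack at a time.
Maximum depth (longest chain) = 119 frames
Each frame = 9 units
Max stack space = 119 * 9 = 1071


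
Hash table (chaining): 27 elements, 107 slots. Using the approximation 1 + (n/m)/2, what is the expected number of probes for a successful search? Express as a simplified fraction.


Computing expected probes:
alpha = 27/107
= 1 + alpha/2
= 1 + 27/(2*107)
= (2*107 + 27) / (2*107)
= 241/214


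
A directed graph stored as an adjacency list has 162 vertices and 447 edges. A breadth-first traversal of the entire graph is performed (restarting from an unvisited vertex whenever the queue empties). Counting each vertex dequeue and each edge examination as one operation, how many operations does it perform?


A full BFS traversal dequeues each vertex once and examines each edge once.
Vertex visits: 162
Edge visits: 447
V + E = 162 + 447 = 609


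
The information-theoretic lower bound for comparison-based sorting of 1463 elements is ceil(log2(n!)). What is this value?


A binary decision tree of height h has at most 2^h leaves and needs at least n! of them, so h >= ceil(log2(n!)).
1463! is far too large to multiply out, so use Stirling's series:
  ln(n!) ~ n ln n - n + (1/2) ln(2 pi n) + 1/(12n)  (error below 1/(360 n^3), negligible here)
  ln(1463) = 7.2882444
  n ln n = 1463 * 7.2882444 = 10662.7016
  (1/2) ln(2 pi * 1463) = (1/2) ln(9192.3001) = 4.5631
  1/(12*1463) = 0.0001
  ln(1463!) ~ 10662.7016 - 1463 + 4.5631 + 0.0001 = 9204.2648
Convert to base 2: log2(1463!) = 9204.2648 / ln 2 = 9204.2648 / 0.69314718 = 13278.9472
ceil(13278.9472) = 13279


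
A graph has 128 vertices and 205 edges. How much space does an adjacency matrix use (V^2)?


Adjacency matrix: V x V grid of entries
Space = V^2 = 128^2 = 128 * 128 = 16384


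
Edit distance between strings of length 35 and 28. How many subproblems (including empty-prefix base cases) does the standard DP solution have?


The table includes base cases (empty prefixes).
Rows: (m+1) = 36
Columns: (n+1) = 29
Total = 36 * 29 = 1044


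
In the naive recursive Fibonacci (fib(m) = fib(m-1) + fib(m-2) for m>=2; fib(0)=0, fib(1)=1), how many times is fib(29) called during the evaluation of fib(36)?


Let N(m) = number of times fib(m) is called while evaluating fib(36).
N(36) = 1 (the initial call).
N(35) = 1 (only fib(36) calls it).
For 1 <= m <= 34: fib(m) is called by fib(m+1) and fib(m+2), so
  N(m) = N(m+1) + N(m+2).
fib(0) is called only by fib(2), so N(0) = N(2).
Walk down from m=36:
  N(36)=1, N(35)=1, N(34)=2, N(33)=3, N(32)=5, N(31)=8, N(30)=13, N(29)=21
N(29) = 21


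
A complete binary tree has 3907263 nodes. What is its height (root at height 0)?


In a complete binary tree, level k holds nodes 2^k .. 2^(k+1)-1 (1-indexed).
Height = floor(log2(n)) = floor(log2(3907263)) = 21
Check: 2^21 = 2097152 <= 3907263 < 4194304 = 2^22


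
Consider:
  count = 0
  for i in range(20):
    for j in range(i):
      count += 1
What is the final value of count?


For each i, the inner loop runs i times:
  i=0: inner runs 0 times
  i=1: inner runs 1 time
  i=2: inner runs 2 times
  i=3: inner runs 3 times
  i=4: inner runs 4 times
  i=5: inner runs 5 times
  i=6: inner runs 6 times
  i=7: inner runs 7 times
  ...
Total = 0 + 1 + 2 + ... + 19 = 20*(20-1)/2 = 190


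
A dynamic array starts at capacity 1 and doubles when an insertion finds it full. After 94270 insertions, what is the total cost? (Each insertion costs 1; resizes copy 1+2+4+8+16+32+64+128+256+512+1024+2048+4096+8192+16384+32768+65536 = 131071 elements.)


Insertion cost: 94270 (one per element)
Resizes occur just before inserting elements 2, 3, 5, 9, ...
Elements copied at each resize: 1 + 2 + 4 + 8 + 16 + 32 + 64 + 128 + 256 + 512 + 1024 + 2048 + 4096 + 8192 + 16384 + 32768 + 65536
Sum of copies = 131071 (geometric series: 2^k - 1)
Total = 94270 + 131071 = 225341


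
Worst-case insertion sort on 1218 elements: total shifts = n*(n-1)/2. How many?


Sum of shifts = 1 + 2 + 3 + ... + 1217
= 1218 * 1217 / 2
= 1482306 / 2
= 741153


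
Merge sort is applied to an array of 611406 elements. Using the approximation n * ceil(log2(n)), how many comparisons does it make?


Merge sort divides the array into halves recursively.
Number of levels = ceil(log2(611406)) = 20
At each level, approximately n = 611406 comparisons are needed for merging.
Total comparisons ~ n * ceil(log2(n)) = 611406 * 20 = 12228120


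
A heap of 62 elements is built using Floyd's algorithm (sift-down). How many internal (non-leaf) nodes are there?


Leaf nodes occupy roughly half the array.
Sift-down is called for each internal node, starting from the last one.
Internal nodes = floor(n/2) = floor(62/2) = 31


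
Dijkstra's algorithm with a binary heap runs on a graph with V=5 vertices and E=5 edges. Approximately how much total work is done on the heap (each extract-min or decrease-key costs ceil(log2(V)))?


Dijkstra with a binary heap: each vertex is extracted once, each edge may relax once.
Each heap operation costs O(log V).
V + E = 5 + 5 = 10
ceil(log2(5)) = 3 (since 2^2 = 4 < 5 <= 8 = 2^3)
Total heap work = (V+E) * ceil(log2(V)) = 10 * 3 = 30


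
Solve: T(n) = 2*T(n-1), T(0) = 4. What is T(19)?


Unrolling:
T(19) = 2*T(18) = 2^2*T(17) = ... = 2^19*T(0)
= 2^19 * 4
= 524288 * 4 = 2097152


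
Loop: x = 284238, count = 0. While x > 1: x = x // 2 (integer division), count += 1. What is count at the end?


The variable x halves each step:
x = 284238 -> 142119 -> 71059 -> 35529 -> 17764 -> 8882 -> 4441 -> 2220 -> 1110 -> 555 -> 277 -> 138 -> 69 -> 34 -> 17 -> 8 -> 4 -> 2 -> 1
Number of halvings = floor(log2(284238)) = 18


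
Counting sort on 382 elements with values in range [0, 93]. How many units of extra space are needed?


Output array size: 382 (to store sorted result)
Count array size: 94 (one slot per possible value, range 0 to 93)
Total extra space = 382 + 94 = 476


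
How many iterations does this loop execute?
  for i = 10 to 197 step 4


The loop variable i takes values starting at 10 and increments by 4 each iteration.
Sequence: i = 10, 14, 18, 22, 26, 30, 34, 38, 42, ...
The upper bound 197 is inclusive, so the count is floor((last - first) / step) + 1:
floor((197 - 10) / 4) + 1 = floor(187/4) + 1 = 46 + 1 = 47


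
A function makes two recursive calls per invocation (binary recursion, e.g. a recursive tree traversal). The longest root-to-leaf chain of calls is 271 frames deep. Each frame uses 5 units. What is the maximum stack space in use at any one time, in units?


Binary recursion: the two calls run one after the other, so only one root-to-leaf chain of frames is on the stack at a time.
Maximum depth (longest chain) = 271 frames
Each frame = 5 units
Max stack space = 271 * 5 = 1355


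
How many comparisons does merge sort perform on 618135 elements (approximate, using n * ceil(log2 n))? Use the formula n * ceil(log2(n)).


Recursion depth: ceil(log2(618135)) = 20
Each recursion level merges n = 618135 elements
Total = 618135 * 20 = 12362700


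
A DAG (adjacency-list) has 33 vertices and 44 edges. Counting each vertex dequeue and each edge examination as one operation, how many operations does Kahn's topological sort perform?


V = 33 (vertex processing)
E = 44 (edge processing)
V + E = 33 + 44 = 77


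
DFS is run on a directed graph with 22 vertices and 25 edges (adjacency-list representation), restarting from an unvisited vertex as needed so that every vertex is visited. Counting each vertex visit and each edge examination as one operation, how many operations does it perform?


A full DFS traversal processes each vertex exactly once (push/pop on stack).
Each directed edge is examined once.
V = 22, E = 25
V + E = 47


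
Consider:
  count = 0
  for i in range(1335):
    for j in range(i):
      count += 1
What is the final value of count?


For each i, the inner loop runs i times:
  i=0: inner runs 0 times
  i=1: inner runs 1 time
  i=2: inner runs 2 times
  i=3: inner runs 3 times
  i=4: inner runs 4 times
  i=5: inner runs 5 times
  i=6: inner runs 6 times
  i=7: inner runs 7 times
  ...
Total = 0 + 1 + 2 + ... + 1334 = 1335*(1335-1)/2 = 890445


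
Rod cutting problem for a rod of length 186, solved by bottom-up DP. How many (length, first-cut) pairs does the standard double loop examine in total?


For each subproblem length i = 1..186, the inner loop considers i possible first cuts.
Total = 1 + 2 + ... + 186
= 186*(186+1)/2
= 186*187/2 = 17391


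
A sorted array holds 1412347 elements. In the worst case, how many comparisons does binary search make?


Halving sequence: 1412347 -> 706173 -> 353086 -> 176543 -> 88271 -> 44135 -> 22067 -> 11033 -> 5516 -> 2758 -> 1379 -> 689 -> 344 -> 172 -> 86 -> 43 -> 21 -> 10 -> 5 -> 2 -> 1
Number of halvings = 20
Max comparisons = 20 + 1 = 21


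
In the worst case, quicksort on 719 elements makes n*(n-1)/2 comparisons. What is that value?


Sum of comparisons per partition:
718 + 717 + ... + 1 + 0
= 719 * (719 - 1) / 2
= 719 * 718 / 2
= 258121


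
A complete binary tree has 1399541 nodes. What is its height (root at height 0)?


In a complete binary tree, level k holds nodes 2^k .. 2^(k+1)-1 (1-indexed).
Height = floor(log2(n)) = floor(log2(1399541)) = 20
Check: 2^20 = 1048576 <= 1399541 < 2097152 = 2^21


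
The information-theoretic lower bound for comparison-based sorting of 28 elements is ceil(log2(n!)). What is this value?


A binary decision tree of height h has at most 2^h leaves and needs at least n! of them, so h >= ceil(log2(n!)).
Compute 28! as a running product:
  x2 = 2, x3 = 6, x4 = 24, x5 = 120
  x6 = 720, x7 = 5040, x8 = 40320, x9 = 362880
  x10 = 3628800, x11 = 39916800, x12 = 479001600, x13 = 6227020800
  x14 = 87178291200, x15 = 1307674368000, x16 = 20922789888000, x17 = 355687428096000
  x18 = 6402373705728000, x19 = 121645100408832000, x20 = 2432902008176640000, x21 = 51090942171709440000
  x22 = 1124000727777607680000, x23 = 25852016738884976640000, x24 = 620448401733239439360000, x25 = 15511210043330985984000000
  x26 = 403291461126605635584000000, x27 = 10888869450418352160768000000, x28 = 304888344611713860501504000000
28! = 304888344611713860501504000000
Bracket between powers of 2:
  2^97 = 158456325028528675187087900672 < 304888344611713860501504000000 <= 316912650057057350374175801344 = 2^98
So ceil(log2(28!)) = 98


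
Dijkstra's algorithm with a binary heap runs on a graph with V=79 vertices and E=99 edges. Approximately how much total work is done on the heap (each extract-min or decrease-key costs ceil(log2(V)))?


Dijkstra with a binary heap: each vertex is extracted once, each edge may relax once.
Each heap operation costs O(log V).
V + E = 79 + 99 = 178
ceil(log2(79)) = 7 (since 2^6 = 64 < 79 <= 128 = 2^7)
Total heap work = (V+E) * ceil(log2(V)) = 178 * 7 = 1246


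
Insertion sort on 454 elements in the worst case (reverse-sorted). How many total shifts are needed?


In the worst case (reverse-sorted), each element shifts past all previous:
  Element 1: 1 shifts
  Element 2: 2 shifts
  Element 3: 3 shifts
  Element 4: 4 shifts
  Element 5: 5 shifts
  ...
  Element 453: 453 shifts
Total = 1 + 2 + ... + 453
= 454*(454-1)/2 = 102831


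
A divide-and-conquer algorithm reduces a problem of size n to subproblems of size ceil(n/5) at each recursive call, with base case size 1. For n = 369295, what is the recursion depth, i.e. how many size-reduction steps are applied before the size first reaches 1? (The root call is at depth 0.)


Each step divides the size by 5 (rounding up); after k steps the size is ceil(n/5^k), which equals 1 exactly when 5^k >= n.
So the depth is the smallest k with 5^k >= 369295, i.e. ceil(log_5(369295)).
5^7 = 78125 < 369295 <= 390625 = 5^8
Recursion depth = 8


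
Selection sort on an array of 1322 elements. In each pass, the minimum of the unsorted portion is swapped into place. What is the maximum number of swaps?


Selection sort performs one swap per pass:
  Pass 1: find min in positions 0 to 1321, swap with position 0
  Pass 2: find min in positions 1 to 1321, swap with position 1
  Pass 3: find min in positions 2 to 1321, swap with position 2
  Pass 4: find min in positions 3 to 1321, swap with position 3
  Pass 5: find min in positions 4 to 1321, swap with position 4
  ... (1316 more passes)
Total passes (and swaps) = n - 1 = 1322 - 1 = 1321


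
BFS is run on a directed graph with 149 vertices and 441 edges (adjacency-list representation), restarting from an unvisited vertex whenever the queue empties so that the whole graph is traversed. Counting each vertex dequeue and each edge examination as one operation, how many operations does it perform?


A full BFS traversal dequeues each vertex exactly once and examines each directed edge exactly once.
V = 149 (vertex processing cost)
E = 441 (edge examination cost)
Total operations proportional to V + E = 149 + 441 = 590


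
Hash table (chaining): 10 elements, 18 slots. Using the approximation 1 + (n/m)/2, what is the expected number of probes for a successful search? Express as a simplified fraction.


Computing expected probes:
alpha = 10/18
= 1 + alpha/2
= 1 + 10/(2*18)
= (2*18 + 10) / (2*18)
= 46/36 = 23/18


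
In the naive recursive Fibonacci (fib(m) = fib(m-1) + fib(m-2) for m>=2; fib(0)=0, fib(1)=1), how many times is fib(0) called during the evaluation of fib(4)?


Let N(m) = number of times fib(m) is called while evaluating fib(4).
N(4) = 1 (the initial call).
N(3) = 1 (only fib(4) calls it).
For 1 <= m <= 2: fib(m) is called by fib(m+1) and fib(m+2), so
  N(m) = N(m+1) + N(m+2).
fib(0) is called only by fib(2), so N(0) = N(2).
Walk down from m=4:
  N(4)=1, N(3)=1, N(2)=2, N(1)=3, N(0)=N(2)=2
N(0) = 2


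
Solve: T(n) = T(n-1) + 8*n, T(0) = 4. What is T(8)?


Expanding the recurrence:
T(8) = T(7) + 8*8
       = T(6) + 8*7 + 8*8
       ...
       = T(0) + 8*(1 + 2 + ... + 8)
       = 4 + 8 * 8*9/2
       = 4 + 8 * 36
       = 4 + 288 = 292


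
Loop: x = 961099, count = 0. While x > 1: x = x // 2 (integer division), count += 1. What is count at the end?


The variable x halves each step:
x = 961099 -> 480549 -> 240274 -> 120137 -> 60068 -> 30034 -> 15017 -> 7508 -> 3754 -> 1877 -> 938 -> 469 -> 234 -> 117 -> 58 -> 29 -> 14 -> 7 -> 3 -> 1
Number of halvings = floor(log2(961099)) = 19


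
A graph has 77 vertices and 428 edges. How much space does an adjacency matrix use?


Adjacency matrix: V x V grid of entries
Space = V^2 = 77^2 = 77 * 77 = 5929


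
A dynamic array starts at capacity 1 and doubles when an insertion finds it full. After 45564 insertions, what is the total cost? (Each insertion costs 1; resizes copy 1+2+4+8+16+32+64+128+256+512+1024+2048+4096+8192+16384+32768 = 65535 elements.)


Insertion cost: 45564 (one per element)
Resizes occur just before inserting elements 2, 3, 5, 9, ...
Elements copied at each resize: 1 + 2 + 4 + 8 + 16 + 32 + 64 + 128 + 256 + 512 + 1024 + 2048 + 4096 + 8192 + 16384 + 32768
Sum of copies = 65535 (geometric series: 2^k - 1)
Total = 45564 + 65535 = 111099


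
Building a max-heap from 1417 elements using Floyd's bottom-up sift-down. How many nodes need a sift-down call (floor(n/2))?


In a heap of 1417 elements (0-indexed array):
  Last element index: 1416
  Parent of last element: floor((1416 - 1) / 2) = 707
  Internal nodes: indices 0 to 707
  Count = floor(1417/2) = 708


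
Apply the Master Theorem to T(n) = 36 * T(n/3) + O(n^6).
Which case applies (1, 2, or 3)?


The Master Theorem: T(n) = a*T(n/b) + O(n^c)
  a = 36, b = 3, c = 6
log_b(a) = log_3(36) ~ 3.262
Compare b^c with a: 3^6 = 729 > 36, so c > log_b(a).
Since c > log_b(a), Case 3 applies.
T(n) = O(n^6)
Master Theorem case = 3


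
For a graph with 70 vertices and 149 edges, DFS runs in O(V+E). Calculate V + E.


A full DFS traversal visits each vertex once and examines each edge once.
V = 70
E = 149
Sum = 70 + 149 = 219


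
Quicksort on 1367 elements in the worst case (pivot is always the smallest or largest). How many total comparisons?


In the worst case, each partition step picks the worst pivot:
  Partition 1: 1366 comparisons (n-1 elements to compare)
  Partition 2: 1365 comparisons
  Partition 3: 1364 comparisons
  Partition 4: 1363 comparisons
  Partition 5: 1362 comparisons
  ...
  Last partition: 0 comparisons
Total = (n-1) + (n-2) + ... + 1 + 0 = n*(n-1)/2
= 1367*1366/2 = 933661


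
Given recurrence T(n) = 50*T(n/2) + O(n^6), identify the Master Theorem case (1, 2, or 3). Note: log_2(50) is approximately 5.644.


Master Theorem parameters: a=50, b=2, c=6
log_b(a) = 5.644
Compare b^c with a: 2^6 = 64 > 50, so c > log_b(a).
Comparing c=6 vs log_b(a)=5.644:
6 > 5.644 => Case 3
Result: T(n) = O(n^6)
Master Theorem case = 3


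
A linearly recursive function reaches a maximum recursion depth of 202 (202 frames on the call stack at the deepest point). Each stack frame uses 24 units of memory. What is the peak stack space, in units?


Maximum recursion depth = 202 frames
Memory per frame = 24 units
Total stack space = depth * frame_size
= 202 * 24 = 4848


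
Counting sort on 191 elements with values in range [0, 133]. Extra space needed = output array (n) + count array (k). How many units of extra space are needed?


Output array size: 191 (to store sorted result)
Count array size: 134 (one slot per possible value, range 0 to 133)
Total extra space = 191 + 134 = 325


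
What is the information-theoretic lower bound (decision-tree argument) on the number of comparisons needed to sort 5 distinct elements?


A binary decision tree of height h has at most 2^h leaves and needs at least n! of them, so h >= ceil(log2(n!)).
Compute 5! as a running product:
  x2 = 2, x3 = 6, x4 = 24, x5 = 120
5! = 120
Bracket between powers of 2:
  2^6 = 64 < 120 <= 128 = 2^7
So ceil(log2(5!)) = 7


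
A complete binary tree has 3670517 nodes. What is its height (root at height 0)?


In a complete binary tree, level k holds nodes 2^k .. 2^(k+1)-1 (1-indexed).
Height = floor(log2(n)) = floor(log2(3670517)) = 21
Check: 2^21 = 2097152 <= 3670517 < 4194304 = 2^22


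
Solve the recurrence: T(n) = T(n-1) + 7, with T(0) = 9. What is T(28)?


Unrolling the recurrence:
T(28) = T(27) + 7
       = T(26) + 7 + 7
       = T(25) + 7*3
       ...
       = T(0) + 7*28
       = 9 + 196 = 205


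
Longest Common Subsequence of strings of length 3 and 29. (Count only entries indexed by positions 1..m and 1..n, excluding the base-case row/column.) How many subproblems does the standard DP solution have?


DP table indexed by positions in both strings.
First string: 3 positions
Second string: 29 positions
Total = 3 * 29 = 87


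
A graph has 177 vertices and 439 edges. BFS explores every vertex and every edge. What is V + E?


A full BFS traversal dequeues each vertex once and examines each edge once.
Vertex visits: 177
Edge visits: 439
V + E = 177 + 439 = 616


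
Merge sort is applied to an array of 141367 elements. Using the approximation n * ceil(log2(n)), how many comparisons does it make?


Merge sort divides the array into halves recursively.
Number of levels = ceil(log2(141367)) = 18
At each level, approximately n = 141367 comparisons are needed for merging.
Total comparisons ~ n * ceil(log2(n)) = 141367 * 18 = 2544606


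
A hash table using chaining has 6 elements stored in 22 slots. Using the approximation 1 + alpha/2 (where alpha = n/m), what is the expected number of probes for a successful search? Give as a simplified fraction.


Load factor alpha = n/m = 6/22
Expected probes = 1 + alpha/2 = 1 + 6/(2*22)
= 1 + 6/44
= 44/44 + 6/44
= 50/44
Simplify: 25/22


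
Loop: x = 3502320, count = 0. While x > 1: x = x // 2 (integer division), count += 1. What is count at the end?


The variable x halves each step:
x = 3502320 -> 1751160 -> 875580 -> 437790 -> 218895 -> 109447 -> 54723 -> 27361 -> 13680 -> 6840 -> 3420 -> 1710 -> 855 -> 427 -> 213 -> 106 -> 53 -> 26 -> 13 -> 6 -> 3 -> 1
Number of halvings = floor(log2(3502320)) = 21


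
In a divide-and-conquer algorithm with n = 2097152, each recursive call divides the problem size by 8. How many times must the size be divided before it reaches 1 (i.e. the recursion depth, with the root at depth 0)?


Number of divisions = log_8(2097152)
Sizes: 2097152 -> 262144 -> 32768 -> 4096 -> 512 -> 64 -> 8 -> 1 (7 divisions)
Recursion depth = 7


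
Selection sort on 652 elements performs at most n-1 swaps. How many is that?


Each of the 651 passes places one element in its final position.
Pass 1: swap minimum into position 0
Pass 2: swap minimum of remaining into position 1
...
Pass 651: last two elements, one swap
Maximum swaps = 652 - 1 = 651


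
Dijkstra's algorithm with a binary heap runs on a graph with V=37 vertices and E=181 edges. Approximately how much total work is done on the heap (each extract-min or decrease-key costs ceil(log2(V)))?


Dijkstra with a binary heap: each vertex is extracted once, each edge may relax once.
Each heap operation costs O(log V).
V + E = 37 + 181 = 218
ceil(log2(37)) = 6 (since 2^5 = 32 < 37 <= 64 = 2^6)
Total heap work = (V+E) * ceil(log2(V)) = 218 * 6 = 1308


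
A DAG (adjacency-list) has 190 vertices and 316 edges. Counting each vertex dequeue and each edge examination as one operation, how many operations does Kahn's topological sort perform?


V = 190 (vertex processing)
E = 316 (edge processing)
V + E = 190 + 316 = 506


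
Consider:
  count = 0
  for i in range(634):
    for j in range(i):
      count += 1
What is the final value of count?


For each i, the inner loop runs i times:
  i=0: inner runs 0 times
  i=1: inner runs 1 time
  i=2: inner runs 2 times
  i=3: inner runs 3 times
  i=4: inner runs 4 times
  i=5: inner runs 5 times
  i=6: inner runs 6 times
  i=7: inner runs 7 times
  ...
Total = 0 + 1 + 2 + ... + 633 = 634*(634-1)/2 = 200661


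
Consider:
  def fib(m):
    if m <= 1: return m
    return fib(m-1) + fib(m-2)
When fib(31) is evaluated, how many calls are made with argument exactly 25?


Let N(m) = number of times fib(m) is called while evaluating fib(31).
N(31) = 1 (the initial call).
N(30) = 1 (only fib(31) calls it).
For 1 <= m <= 29: fib(m) is called by fib(m+1) and fib(m+2), so
  N(m) = N(m+1) + N(m+2).
fib(0) is called only by fib(2), so N(0) = N(2).
Walk down from m=31:
  N(31)=1, N(30)=1, N(29)=2, N(28)=3, N(27)=5, N(26)=8, N(25)=13
N(25) = 13


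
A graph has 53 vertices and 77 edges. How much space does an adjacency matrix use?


Adjacency matrix: V x V grid of entries
Space = V^2 = 53^2 = 53 * 53 = 2809


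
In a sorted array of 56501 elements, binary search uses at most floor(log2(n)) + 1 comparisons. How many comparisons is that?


Halving sequence: 56501 -> 28250 -> 14125 -> 7062 -> 3531 -> 1765 -> 882 -> 441 -> 220 -> 110 -> 55 -> 27 -> 13 -> 6 -> 3 -> 1
Number of halvings = 15
Max comparisons = 15 + 1 = 16


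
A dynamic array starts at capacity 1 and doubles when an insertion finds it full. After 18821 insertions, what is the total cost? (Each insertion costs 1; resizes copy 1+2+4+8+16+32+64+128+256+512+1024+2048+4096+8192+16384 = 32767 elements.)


Insertion cost: 18821 (one per element)
Resizes occur just before inserting elements 2, 3, 5, 9, ...
Elements copied at each resize: 1 + 2 + 4 + 8 + 16 + 32 + 64 + 128 + 256 + 512 + 1024 + 2048 + 4096 + 8192 + 16384
Sum of copies = 32767 (geometric series: 2^k - 1)
Total = 18821 + 32767 = 51588


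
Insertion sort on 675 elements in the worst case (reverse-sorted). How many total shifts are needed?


In the worst case (reverse-sorted), each element shifts past all previous:
  Element 1: 1 shifts
  Element 2: 2 shifts
  Element 3: 3 shifts
  Element 4: 4 shifts
  Element 5: 5 shifts
  ...
  Element 674: 674 shifts
Total = 1 + 2 + ... + 674
= 675*(675-1)/2 = 227475


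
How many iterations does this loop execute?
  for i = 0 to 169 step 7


The loop variable i takes values starting at 0 and increments by 7 each iteration.
Sequence: i = 0, 7, 14, 21, 28, 35, 42, 49, 56, ...
The upper bound 169 is inclusive, so the count is floor((last - first) / step) + 1:
floor((169 - 0) / 7) + 1 = floor(169/7) + 1 = 24 + 1 = 25


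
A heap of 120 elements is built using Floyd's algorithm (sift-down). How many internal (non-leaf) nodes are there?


Leaf nodes occupy roughly half the array.
Sift-down is called for each internal node, starting from the last one.
Internal nodes = floor(n/2) = floor(120/2) = 60


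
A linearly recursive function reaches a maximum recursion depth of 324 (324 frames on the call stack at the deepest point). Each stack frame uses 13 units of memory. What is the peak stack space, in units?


Maximum recursion depth = 324 frames
Memory per frame = 13 units
Total stack space = depth * frame_size
= 324 * 13 = 4212


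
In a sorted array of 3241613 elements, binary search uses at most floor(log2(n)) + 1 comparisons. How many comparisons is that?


Halving sequence: 3241613 -> 1620806 -> 810403 -> 405201 -> 202600 -> 101300 -> 50650 -> 25325 -> 12662 -> 6331 -> 3165 -> 1582 -> 791 -> 395 -> 197 -> 98 -> 49 -> 24 -> 12 -> 6 -> 3 -> 1
Number of halvings = 21
Max comparisons = 21 + 1 = 22


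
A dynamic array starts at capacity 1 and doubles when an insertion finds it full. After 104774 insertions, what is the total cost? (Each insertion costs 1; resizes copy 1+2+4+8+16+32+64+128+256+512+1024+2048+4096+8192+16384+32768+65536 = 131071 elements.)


Insertion cost: 104774 (one per element)
Resizes occur just before inserting elements 2, 3, 5, 9, ...
Elements copied at each resize: 1 + 2 + 4 + 8 + 16 + 32 + 64 + 128 + 256 + 512 + 1024 + 2048 + 4096 + 8192 + 16384 + 32768 + 65536
Sum of copies = 131071 (geometric series: 2^k - 1)
Total = 104774 + 131071 = 235845


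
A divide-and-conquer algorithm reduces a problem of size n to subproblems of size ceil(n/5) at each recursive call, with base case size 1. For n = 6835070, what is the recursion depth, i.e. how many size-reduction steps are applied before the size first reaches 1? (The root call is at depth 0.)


Each step divides the size by 5 (rounding up); after k steps the size is ceil(n/5^k), which equals 1 exactly when 5^k >= n.
So the depth is the smallest k with 5^k >= 6835070, i.e. ceil(log_5(6835070)).
5^9 = 1953125 < 6835070 <= 9765625 = 5^10
Recursion depth = 10


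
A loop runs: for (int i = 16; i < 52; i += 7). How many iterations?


Loop starts at i = 16, increments by 7, stops when i >= 52.
Number of iterations = ceil((52 - 16) / 7)
= ceil(36 / 7)
= 6


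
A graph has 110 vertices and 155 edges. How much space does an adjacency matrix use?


Adjacency matrix: V x V grid of entries
Space = V^2 = 110^2 = 110 * 110 = 12100


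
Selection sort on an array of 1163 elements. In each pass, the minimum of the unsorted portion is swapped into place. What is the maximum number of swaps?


Selection sort performs one swap per pass:
  Pass 1: find min in positions 0 to 1162, swap with position 0
  Pass 2: find min in positions 1 to 1162, swap with position 1
  Pass 3: find min in positions 2 to 1162, swap with position 2
  Pass 4: find min in positions 3 to 1162, swap with position 3
  Pass 5: find min in positions 4 to 1162, swap with position 4
  ... (1157 more passes)
Total passes (and swaps) = n - 1 = 1163 - 1 = 1162


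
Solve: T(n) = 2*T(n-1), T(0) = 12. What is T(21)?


Unrolling:
T(21) = 2*T(20) = 2^2*T(19) = ... = 2^21*T(0)
= 2^21 * 12
= 2097152 * 12 = 25165824


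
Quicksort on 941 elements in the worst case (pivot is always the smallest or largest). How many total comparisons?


In the worst case, each partition step picks the worst pivot:
  Partition 1: 940 comparisons (n-1 elements to compare)
  Partition 2: 939 comparisons
  Partition 3: 938 comparisons
  Partition 4: 937 comparisons
  Partition 5: 936 comparisons
  ...
  Last partition: 0 comparisons
Total = (n-1) + (n-2) + ... + 1 + 0 = n*(n-1)/2
= 941*940/2 = 442270


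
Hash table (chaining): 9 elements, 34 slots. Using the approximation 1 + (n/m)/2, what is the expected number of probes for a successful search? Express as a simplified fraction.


Computing expected probes:
alpha = 9/34
= 1 + alpha/2
= 1 + 9/(2*34)
= (2*34 + 9) / (2*34)
= 77/68


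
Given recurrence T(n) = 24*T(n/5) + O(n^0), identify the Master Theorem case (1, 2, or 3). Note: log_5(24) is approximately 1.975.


Master Theorem parameters: a=24, b=5, c=0
log_b(a) = 1.975
Compare b^c with a: 5^0 = 1 < 24, so c < log_b(a).
Comparing c=0 vs log_b(a)=1.975:
0 < 1.975 => Case 1
Result: T(n) = O(n^(log_5 24)) ~ O(n^1.975)
Master Theorem case = 1


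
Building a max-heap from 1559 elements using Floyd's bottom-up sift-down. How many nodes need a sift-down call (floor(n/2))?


In a heap of 1559 elements (0-indexed array):
  Last element index: 1558
  Parent of last element: floor((1558 - 1) / 2) = 778
  Internal nodes: indices 0 to 778
  Count = floor(1559/2) = 779


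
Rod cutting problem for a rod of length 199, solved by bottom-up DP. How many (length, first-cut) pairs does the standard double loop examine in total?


For each subproblem length i = 1..199, the inner loop considers i possible first cuts.
Total = 1 + 2 + ... + 199
= 199*(199+1)/2
= 199*200/2 = 19900


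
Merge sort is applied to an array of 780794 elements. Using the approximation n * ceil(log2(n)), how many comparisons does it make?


Merge sort divides the array into halves recursively.
Number of levels = ceil(log2(780794)) = 20
At each level, approximately n = 780794 comparisons are needed for merging.
Total comparisons ~ n * ceil(log2(n)) = 780794 * 20 = 15615880


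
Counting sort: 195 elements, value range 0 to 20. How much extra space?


n = 195 (output array)
k = 21 (count array for 21 distinct values)
Extra space = 195 + 21 = 216


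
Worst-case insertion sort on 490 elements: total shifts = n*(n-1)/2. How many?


Sum of shifts = 1 + 2 + 3 + ... + 489
= 490 * 489 / 2
= 239610 / 2
= 119805


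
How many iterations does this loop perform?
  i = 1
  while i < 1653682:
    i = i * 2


The loop variable doubles each iteration:
i = 1 -> 2 -> 4 -> 8 -> 16 -> 32 -> 64 -> 128 -> 256 -> 512 -> 1024 -> 2048 -> 4096 -> 8192 -> 16384 -> 32768 -> 65536 -> 131072 -> 262144 -> 524288 -> 1048576 -> 2097152 (stop, 2097152 >= 1653682)
Number of doublings = ceil(log2(1653682)) = 21


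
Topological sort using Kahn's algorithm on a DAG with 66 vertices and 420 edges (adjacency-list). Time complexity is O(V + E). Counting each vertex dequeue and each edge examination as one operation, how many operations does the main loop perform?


Kahn's algorithm:
  1. Compute in-degrees: O(V + E)
  2. Process queue: each vertex dequeued once (O(V))
     each edge examined once (O(E))
Total = V + E = 66 + 420 = 486


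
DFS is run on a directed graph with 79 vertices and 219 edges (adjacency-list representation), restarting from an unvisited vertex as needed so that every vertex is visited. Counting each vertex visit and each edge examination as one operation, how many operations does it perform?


A full DFS traversal processes each vertex exactly once (push/pop on stack).
Each directed edge is examined once.
V = 79, E = 219
V + E = 298


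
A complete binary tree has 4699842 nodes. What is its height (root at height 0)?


In a complete binary tree, level k holds nodes 2^k .. 2^(k+1)-1 (1-indexed).
Height = floor(log2(n)) = floor(log2(4699842)) = 22
Check: 2^22 = 4194304 <= 4699842 < 8388608 = 2^23


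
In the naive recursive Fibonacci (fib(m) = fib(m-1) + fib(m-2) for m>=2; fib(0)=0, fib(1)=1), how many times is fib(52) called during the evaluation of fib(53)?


Let N(m) = number of times fib(m) is called while evaluating fib(53).
N(53) = 1 (the initial call).
N(52) = 1 (only fib(53) calls it).
For 1 <= m <= 51: fib(m) is called by fib(m+1) and fib(m+2), so
  N(m) = N(m+1) + N(m+2).
fib(0) is called only by fib(2), so N(0) = N(2).
Walk down from m=53:
  N(53)=1, N(52)=1
N(52) = 1


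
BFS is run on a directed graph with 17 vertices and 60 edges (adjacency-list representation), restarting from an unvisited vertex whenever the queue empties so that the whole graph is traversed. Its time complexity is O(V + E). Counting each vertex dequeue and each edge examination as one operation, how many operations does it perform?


A full BFS traversal dequeues each vertex exactly once and examines each directed edge exactly once.
V = 17 (vertex processing cost)
E = 60 (edge examination cost)
Total operations proportional to V + E = 17 + 60 = 77


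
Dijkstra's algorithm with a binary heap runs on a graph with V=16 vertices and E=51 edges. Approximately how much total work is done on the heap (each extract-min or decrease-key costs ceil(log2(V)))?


Dijkstra with a binary heap: each vertex is extracted once, each edge may relax once.
Each heap operation costs O(log V).
V + E = 16 + 51 = 67
ceil(log2(16)) = 4 (since 2^3 = 8 < 16 <= 16 = 2^4)
Total heap work = (V+E) * ceil(log2(V)) = 67 * 4 = 268


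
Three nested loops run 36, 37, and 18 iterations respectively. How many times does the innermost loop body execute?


Loop 1 (outermost): 36 iterations
Loop 2 (middle): 37 iterations per outer
Loop 3 (innermost): 18 iterations per middle
Total = 36 * 37 * 18 = 23976


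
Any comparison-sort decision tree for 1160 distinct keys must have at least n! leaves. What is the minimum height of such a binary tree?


A binary decision tree of height h has at most 2^h leaves and needs at least n! of them, so h >= ceil(log2(n!)).
1160! is far too large to multiply out, so use Stirling's series:
  ln(n!) ~ n ln n - n + (1/2) ln(2 pi n) + 1/(12n)  (error below 1/(360 n^3), negligible here)
  ln(1160) = 7.0561753
  n ln n = 1160 * 7.0561753 = 8185.1633
  (1/2) ln(2 pi * 1160) = (1/2) ln(7288.4950) = 4.4470
  1/(12*1160) = 0.0001
  ln(1160!) ~ 8185.1633 - 1160 + 4.4470 + 0.0001 = 7029.6104
Convert to base 2: log2(1160!) = 7029.6104 / ln 2 = 7029.6104 / 0.69314718 = 10141.5841
ceil(10141.5841) = 10142


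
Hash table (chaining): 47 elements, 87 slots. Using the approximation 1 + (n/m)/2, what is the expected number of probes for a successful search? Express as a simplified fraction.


Computing expected probes:
alpha = 47/87
= 1 + alpha/2
= 1 + 47/(2*87)
= (2*87 + 47) / (2*87)
= 221/174


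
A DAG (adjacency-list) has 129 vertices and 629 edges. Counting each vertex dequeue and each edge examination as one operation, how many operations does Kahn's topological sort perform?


V = 129 (vertex processing)
E = 629 (edge processing)
V + E = 129 + 629 = 758


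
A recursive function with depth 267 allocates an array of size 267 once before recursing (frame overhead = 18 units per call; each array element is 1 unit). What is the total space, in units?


Array allocation: 267 units (allocated once)
Stack frames: 267 deep * 18 per frame = 4806 units
Total = 267 + 4806 = 5073


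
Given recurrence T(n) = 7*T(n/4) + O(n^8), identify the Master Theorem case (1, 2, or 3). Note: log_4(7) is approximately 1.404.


Master Theorem parameters: a=7, b=4, c=8
log_b(a) = 1.404
Compare b^c with a: 4^8 = 65536 > 7, so c > log_b(a).
Comparing c=8 vs log_b(a)=1.404:
8 > 1.404 => Case 3
Result: T(n) = O(n^8)
Master Theorem case = 3


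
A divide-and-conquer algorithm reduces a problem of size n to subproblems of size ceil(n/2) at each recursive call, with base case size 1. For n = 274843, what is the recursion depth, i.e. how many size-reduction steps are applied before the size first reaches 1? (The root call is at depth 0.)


Each step divides the size by 2 (rounding up); after k steps the size is ceil(n/2^k), which equals 1 exactly when 2^k >= n.
So the depth is the smallest k with 2^k >= 274843, i.e. ceil(log_2(274843)).
2^18 = 262144 < 274843 <= 524288 = 2^19
Recursion depth = 19


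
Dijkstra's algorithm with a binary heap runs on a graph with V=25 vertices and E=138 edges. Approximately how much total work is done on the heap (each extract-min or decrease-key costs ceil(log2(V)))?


Dijkstra with a binary heap: each vertex is extracted once, each edge may relax once.
Each heap operation costs O(log V).
V + E = 25 + 138 = 163
ceil(log2(25)) = 5 (since 2^4 = 16 < 25 <= 32 = 2^5)
Total heap work = (V+E) * ceil(log2(V)) = 163 * 5 = 815


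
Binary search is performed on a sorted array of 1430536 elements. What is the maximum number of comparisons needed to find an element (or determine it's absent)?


Binary search halves the search space each comparison:
  Step 1: search space = 1430536 -> 715268
  Step 2: search space = 715268 -> 357634
  Step 3: search space = 357634 -> 178817
  Step 4: search space = 178817 -> 89408
  Step 5: search space = 89408 -> 44704
  Step 6: search space = 44704 -> 22352
  Step 7: search space = 22352 -> 11176
  Step 8: search space = 11176 -> 5588
  Step 9: search space = 5588 -> 2794
  Step 10: search space = 2794 -> 1397
  Step 11: search space = 1397 -> 698
  Step 12: search space = 698 -> 349
  Step 13: search space = 349 -> 174
  Step 14: search space = 174 -> 87
  Step 15: search space = 87 -> 43
  Step 16: search space = 43 -> 21
  Step 17: search space = 21 -> 10
  Step 18: search space = 10 -> 5
  Step 19: search space = 5 -> 2
  Step 20: search space = 2 -> 1
  Step 21: search space = 1 (final check)
Maximum comparisons = floor(log2(1430536)) + 1 = 20 + 1 = 21
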